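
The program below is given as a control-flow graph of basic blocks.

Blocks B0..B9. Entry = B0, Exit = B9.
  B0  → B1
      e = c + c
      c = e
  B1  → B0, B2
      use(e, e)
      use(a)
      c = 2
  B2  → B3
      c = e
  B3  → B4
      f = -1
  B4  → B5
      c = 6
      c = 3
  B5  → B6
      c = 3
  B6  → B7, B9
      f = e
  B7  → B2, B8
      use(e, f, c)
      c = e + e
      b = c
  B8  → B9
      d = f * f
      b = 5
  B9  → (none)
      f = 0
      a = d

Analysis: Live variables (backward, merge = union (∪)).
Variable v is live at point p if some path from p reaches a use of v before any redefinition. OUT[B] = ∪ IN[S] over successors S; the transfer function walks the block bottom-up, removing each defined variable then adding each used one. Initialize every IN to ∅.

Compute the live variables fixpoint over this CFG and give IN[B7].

Fixpoint table:
  B0:   IN={a, c, d}   OUT={a, d, e}
  B1:   IN={a, d, e}   OUT={a, c, d, e}
  B2:   IN={d, e}   OUT={d, e}
  B3:   IN={d, e}   OUT={d, e}
  B4:   IN={d, e}   OUT={d, e}
  B5:   IN={d, e}   OUT={c, d, e}
  B6:   IN={c, d, e}   OUT={c, d, e, f}
  B7:   IN={c, d, e, f}   OUT={d, e, f}
  B8:   IN={f}   OUT={d}
  B9:   IN={d}   OUT={}

Merge at B7: OUT[B7] = IN[B2] ⊔ IN[B8] = {d, e, f}
Applying B7's transfer function to that OUT value gives IN[B7] (row B7 above).

Answer: {c, d, e, f}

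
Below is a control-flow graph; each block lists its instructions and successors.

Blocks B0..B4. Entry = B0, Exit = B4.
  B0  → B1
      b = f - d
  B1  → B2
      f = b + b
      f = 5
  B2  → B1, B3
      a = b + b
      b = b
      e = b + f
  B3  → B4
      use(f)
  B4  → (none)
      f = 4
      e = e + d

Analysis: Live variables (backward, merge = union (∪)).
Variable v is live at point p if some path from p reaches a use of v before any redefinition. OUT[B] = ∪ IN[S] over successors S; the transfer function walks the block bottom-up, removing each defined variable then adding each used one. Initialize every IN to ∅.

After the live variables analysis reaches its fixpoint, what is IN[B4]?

Answer: {d, e}

Trace:
Fixpoint table:
  B0:   IN={d, f}   OUT={b, d}
  B1:   IN={b, d}   OUT={b, d, f}
  B2:   IN={b, d, f}   OUT={b, d, e, f}
  B3:   IN={d, e, f}   OUT={d, e}
  B4:   IN={d, e}   OUT={}

B4 is the boundary node: OUT[B4] = {}
Applying B4's transfer function to that OUT value gives IN[B4] (row B4 above).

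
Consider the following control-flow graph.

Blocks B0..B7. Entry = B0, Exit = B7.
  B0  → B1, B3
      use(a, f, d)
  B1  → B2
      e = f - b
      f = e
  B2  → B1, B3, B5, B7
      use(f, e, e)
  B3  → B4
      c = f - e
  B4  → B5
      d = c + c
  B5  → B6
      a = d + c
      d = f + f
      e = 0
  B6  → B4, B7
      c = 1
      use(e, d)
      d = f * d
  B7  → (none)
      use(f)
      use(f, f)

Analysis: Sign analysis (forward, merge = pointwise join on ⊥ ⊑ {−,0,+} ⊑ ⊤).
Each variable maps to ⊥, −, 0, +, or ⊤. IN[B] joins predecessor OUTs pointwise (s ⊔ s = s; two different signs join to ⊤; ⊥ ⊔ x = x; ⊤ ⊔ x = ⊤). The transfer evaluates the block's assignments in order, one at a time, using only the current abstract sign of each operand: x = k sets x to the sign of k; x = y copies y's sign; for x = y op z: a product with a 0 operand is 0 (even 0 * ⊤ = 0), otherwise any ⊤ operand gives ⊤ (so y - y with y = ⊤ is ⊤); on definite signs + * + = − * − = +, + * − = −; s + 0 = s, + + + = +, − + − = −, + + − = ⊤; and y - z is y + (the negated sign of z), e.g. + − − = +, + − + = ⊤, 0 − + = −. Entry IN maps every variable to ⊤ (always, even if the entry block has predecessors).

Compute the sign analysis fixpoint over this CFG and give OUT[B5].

Fixpoint table:
  B0: | IN=(all ⊤) | OUT=(all ⊤)
  B1: | IN=(all ⊤) | OUT=(all ⊤)
  B2: | IN=(all ⊤) | OUT=(all ⊤)
  B3: | IN=(all ⊤) | OUT=(all ⊤)
  B4: | IN=(all ⊤) | OUT=(all ⊤)
  B5: | IN=(all ⊤) | OUT={e:0; rest ⊤}
  B6: | IN={e:0; rest ⊤} | OUT={c:+, e:0; rest ⊤}
  B7: | IN=(all ⊤) | OUT=(all ⊤)

Merge at B5: IN[B5] = OUT[B2] ⊔ OUT[B4] = {a: ⊤, b: ⊤, c: ⊤, d: ⊤, e: ⊤, f: ⊤}
Applying B5's transfer function to that IN value gives OUT[B5] (row B5 above).

Answer: {a: ⊤, b: ⊤, c: ⊤, d: ⊤, e: 0, f: ⊤}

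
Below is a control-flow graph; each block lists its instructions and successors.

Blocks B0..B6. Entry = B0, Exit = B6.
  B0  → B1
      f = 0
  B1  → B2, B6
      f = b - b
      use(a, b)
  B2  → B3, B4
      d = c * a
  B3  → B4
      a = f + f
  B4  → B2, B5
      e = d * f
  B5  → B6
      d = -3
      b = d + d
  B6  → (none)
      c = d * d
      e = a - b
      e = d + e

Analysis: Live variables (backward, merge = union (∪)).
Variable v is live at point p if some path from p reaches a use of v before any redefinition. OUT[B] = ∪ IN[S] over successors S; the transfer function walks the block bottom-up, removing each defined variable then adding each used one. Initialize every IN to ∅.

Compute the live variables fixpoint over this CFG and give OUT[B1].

Answer: {a, b, c, d, f}

Derivation:
Fixpoint table:
  B0: | IN={a, b, c, d} | OUT={a, b, c, d}
  B1: | IN={a, b, c, d} | OUT={a, b, c, d, f}
  B2: | IN={a, c, f} | OUT={a, c, d, f}
  B3: | IN={c, d, f} | OUT={a, c, d, f}
  B4: | IN={a, c, d, f} | OUT={a, c, f}
  B5: | IN={a} | OUT={a, b, d}
  B6: | IN={a, b, d} | OUT={}

Merge at B1: OUT[B1] = IN[B2] ⊔ IN[B6] = {a, b, c, d, f}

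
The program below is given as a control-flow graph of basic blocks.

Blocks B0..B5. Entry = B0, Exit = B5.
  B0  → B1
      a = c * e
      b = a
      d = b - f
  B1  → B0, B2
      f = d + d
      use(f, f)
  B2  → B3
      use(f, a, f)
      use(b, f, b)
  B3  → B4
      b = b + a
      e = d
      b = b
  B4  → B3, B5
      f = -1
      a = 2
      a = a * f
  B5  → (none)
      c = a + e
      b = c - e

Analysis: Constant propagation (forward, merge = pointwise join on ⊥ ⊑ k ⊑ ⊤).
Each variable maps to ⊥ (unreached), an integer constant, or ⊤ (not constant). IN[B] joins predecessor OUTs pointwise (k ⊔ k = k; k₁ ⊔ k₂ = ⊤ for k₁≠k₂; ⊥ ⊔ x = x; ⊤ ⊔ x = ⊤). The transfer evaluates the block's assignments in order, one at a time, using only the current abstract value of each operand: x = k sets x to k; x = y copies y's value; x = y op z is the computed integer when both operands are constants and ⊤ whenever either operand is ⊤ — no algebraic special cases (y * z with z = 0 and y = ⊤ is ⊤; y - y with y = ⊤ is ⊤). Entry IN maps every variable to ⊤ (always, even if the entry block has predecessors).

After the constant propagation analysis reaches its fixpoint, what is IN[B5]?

Converged values:
  B0: | IN=(all ⊤) | OUT=(all ⊤)
  B1: | IN=(all ⊤) | OUT=(all ⊤)
  B2: | IN=(all ⊤) | OUT=(all ⊤)
  B3: | IN=(all ⊤) | OUT=(all ⊤)
  B4: | IN=(all ⊤) | OUT={a:-2, f:-1; rest ⊤}
  B5: | IN={a:-2, f:-1; rest ⊤} | OUT={a:-2, f:-1; rest ⊤}

Merge at B5: IN[B5] = OUT[B4] = {a: -2, b: ⊤, c: ⊤, d: ⊤, e: ⊤, f: -1}

Answer: {a: -2, b: ⊤, c: ⊤, d: ⊤, e: ⊤, f: -1}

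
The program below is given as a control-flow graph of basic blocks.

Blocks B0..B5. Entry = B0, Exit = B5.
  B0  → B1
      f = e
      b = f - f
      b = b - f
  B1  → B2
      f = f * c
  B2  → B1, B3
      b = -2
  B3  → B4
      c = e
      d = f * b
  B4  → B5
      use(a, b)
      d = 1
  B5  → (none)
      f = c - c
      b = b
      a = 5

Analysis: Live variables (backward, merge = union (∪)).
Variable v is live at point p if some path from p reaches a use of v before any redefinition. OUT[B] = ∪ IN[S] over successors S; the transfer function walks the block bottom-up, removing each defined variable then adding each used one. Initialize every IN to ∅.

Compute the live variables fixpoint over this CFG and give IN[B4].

Answer: {a, b, c}

Trace:
Per-block solution:
  B0: | IN={a, c, e} | OUT={a, c, e, f}
  B1: | IN={a, c, e, f} | OUT={a, c, e, f}
  B2: | IN={a, c, e, f} | OUT={a, b, c, e, f}
  B3: | IN={a, b, e, f} | OUT={a, b, c}
  B4: | IN={a, b, c} | OUT={b, c}
  B5: | IN={b, c} | OUT={}

Merge at B4: OUT[B4] = IN[B5] = {b, c}
Applying B4's transfer function to that OUT value gives IN[B4] (row B4 above).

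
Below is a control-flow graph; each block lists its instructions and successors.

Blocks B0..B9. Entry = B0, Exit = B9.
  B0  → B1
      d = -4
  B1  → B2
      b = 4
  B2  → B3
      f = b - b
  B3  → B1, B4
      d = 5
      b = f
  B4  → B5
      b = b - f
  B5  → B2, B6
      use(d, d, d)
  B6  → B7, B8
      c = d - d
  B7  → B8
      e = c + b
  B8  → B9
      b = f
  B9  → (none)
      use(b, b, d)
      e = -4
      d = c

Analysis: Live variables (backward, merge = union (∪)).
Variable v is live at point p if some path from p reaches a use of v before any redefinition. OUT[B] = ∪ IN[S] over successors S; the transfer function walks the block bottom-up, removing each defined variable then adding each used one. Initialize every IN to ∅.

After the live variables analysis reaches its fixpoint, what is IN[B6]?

Fixpoint table:
  B0: | IN={} | OUT={}
  B1: | IN={} | OUT={b}
  B2: | IN={b} | OUT={f}
  B3: | IN={f} | OUT={b, d, f}
  B4: | IN={b, d, f} | OUT={b, d, f}
  B5: | IN={b, d, f} | OUT={b, d, f}
  B6: | IN={b, d, f} | OUT={b, c, d, f}
  B7: | IN={b, c, d, f} | OUT={c, d, f}
  B8: | IN={c, d, f} | OUT={b, c, d}
  B9: | IN={b, c, d} | OUT={}

Merge at B6: OUT[B6] = IN[B7] ⊔ IN[B8] = {b, c, d, f}
Applying B6's transfer function to that OUT value gives IN[B6] (row B6 above).

Answer: {b, d, f}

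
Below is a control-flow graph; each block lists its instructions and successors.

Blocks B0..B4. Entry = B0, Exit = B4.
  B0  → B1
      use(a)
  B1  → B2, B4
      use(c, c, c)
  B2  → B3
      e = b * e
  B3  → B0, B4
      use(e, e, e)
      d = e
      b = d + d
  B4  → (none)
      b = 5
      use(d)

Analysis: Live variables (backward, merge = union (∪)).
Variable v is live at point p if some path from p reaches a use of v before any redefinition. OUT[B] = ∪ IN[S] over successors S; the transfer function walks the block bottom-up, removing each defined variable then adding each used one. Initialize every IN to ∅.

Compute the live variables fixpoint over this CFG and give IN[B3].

Fixpoint table:
  B0: | IN={a, b, c, d, e} | OUT={a, b, c, d, e}
  B1: | IN={a, b, c, d, e} | OUT={a, b, c, d, e}
  B2: | IN={a, b, c, e} | OUT={a, c, e}
  B3: | IN={a, c, e} | OUT={a, b, c, d, e}
  B4: | IN={d} | OUT={}

Merge at B3: OUT[B3] = IN[B0] ⊔ IN[B4] = {a, b, c, d, e}
Applying B3's transfer function to that OUT value gives IN[B3] (row B3 above).

Answer: {a, c, e}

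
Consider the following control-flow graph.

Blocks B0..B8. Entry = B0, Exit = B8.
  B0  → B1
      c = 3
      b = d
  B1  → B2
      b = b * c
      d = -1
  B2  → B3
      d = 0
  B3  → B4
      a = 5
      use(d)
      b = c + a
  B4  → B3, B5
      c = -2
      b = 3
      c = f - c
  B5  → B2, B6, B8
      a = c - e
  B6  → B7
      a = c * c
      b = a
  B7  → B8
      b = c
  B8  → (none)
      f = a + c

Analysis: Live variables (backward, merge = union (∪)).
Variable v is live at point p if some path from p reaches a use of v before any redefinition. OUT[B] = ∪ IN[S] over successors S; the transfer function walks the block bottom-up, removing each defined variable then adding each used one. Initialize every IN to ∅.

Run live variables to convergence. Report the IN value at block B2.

Answer: {c, e, f}

Derivation:
Per-block solution:
  B0:  IN={d, e, f}  OUT={b, c, e, f}
  B1:  IN={b, c, e, f}  OUT={c, e, f}
  B2:  IN={c, e, f}  OUT={c, d, e, f}
  B3:  IN={c, d, e, f}  OUT={d, e, f}
  B4:  IN={d, e, f}  OUT={c, d, e, f}
  B5:  IN={c, e, f}  OUT={a, c, e, f}
  B6:  IN={c}  OUT={a, c}
  B7:  IN={a, c}  OUT={a, c}
  B8:  IN={a, c}  OUT={}

Merge at B2: OUT[B2] = IN[B3] = {c, d, e, f}
Applying B2's transfer function to that OUT value gives IN[B2] (row B2 above).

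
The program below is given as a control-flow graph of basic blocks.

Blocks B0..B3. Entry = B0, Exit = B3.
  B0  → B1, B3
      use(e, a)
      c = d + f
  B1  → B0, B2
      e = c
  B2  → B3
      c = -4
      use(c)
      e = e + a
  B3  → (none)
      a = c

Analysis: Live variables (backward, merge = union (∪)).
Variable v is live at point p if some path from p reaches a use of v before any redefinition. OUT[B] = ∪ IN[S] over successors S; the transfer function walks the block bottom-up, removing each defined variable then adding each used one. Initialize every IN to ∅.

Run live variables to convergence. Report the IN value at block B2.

Per-block solution:
  B0:   IN={a, d, e, f}   OUT={a, c, d, f}
  B1:   IN={a, c, d, f}   OUT={a, d, e, f}
  B2:   IN={a, e}   OUT={c}
  B3:   IN={c}   OUT={}

Merge at B2: OUT[B2] = IN[B3] = {c}
Applying B2's transfer function to that OUT value gives IN[B2] (row B2 above).

Answer: {a, e}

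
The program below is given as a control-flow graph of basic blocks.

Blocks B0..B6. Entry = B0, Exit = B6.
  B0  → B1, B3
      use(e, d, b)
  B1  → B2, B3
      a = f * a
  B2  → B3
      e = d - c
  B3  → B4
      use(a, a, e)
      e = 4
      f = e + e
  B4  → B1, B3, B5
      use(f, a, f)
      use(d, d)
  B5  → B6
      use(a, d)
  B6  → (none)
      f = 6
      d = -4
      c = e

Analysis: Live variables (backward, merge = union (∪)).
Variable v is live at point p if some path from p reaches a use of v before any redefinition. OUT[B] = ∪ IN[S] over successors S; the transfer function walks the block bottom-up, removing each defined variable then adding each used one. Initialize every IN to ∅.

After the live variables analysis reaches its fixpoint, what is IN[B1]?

Converged values:
  B0:   IN={a, b, c, d, e, f}   OUT={a, c, d, e, f}
  B1:   IN={a, c, d, e, f}   OUT={a, c, d, e}
  B2:   IN={a, c, d}   OUT={a, c, d, e}
  B3:   IN={a, c, d, e}   OUT={a, c, d, e, f}
  B4:   IN={a, c, d, e, f}   OUT={a, c, d, e, f}
  B5:   IN={a, d, e}   OUT={e}
  B6:   IN={e}   OUT={}

Merge at B1: OUT[B1] = IN[B2] ⊔ IN[B3] = {a, c, d, e}
Applying B1's transfer function to that OUT value gives IN[B1] (row B1 above).

Answer: {a, c, d, e, f}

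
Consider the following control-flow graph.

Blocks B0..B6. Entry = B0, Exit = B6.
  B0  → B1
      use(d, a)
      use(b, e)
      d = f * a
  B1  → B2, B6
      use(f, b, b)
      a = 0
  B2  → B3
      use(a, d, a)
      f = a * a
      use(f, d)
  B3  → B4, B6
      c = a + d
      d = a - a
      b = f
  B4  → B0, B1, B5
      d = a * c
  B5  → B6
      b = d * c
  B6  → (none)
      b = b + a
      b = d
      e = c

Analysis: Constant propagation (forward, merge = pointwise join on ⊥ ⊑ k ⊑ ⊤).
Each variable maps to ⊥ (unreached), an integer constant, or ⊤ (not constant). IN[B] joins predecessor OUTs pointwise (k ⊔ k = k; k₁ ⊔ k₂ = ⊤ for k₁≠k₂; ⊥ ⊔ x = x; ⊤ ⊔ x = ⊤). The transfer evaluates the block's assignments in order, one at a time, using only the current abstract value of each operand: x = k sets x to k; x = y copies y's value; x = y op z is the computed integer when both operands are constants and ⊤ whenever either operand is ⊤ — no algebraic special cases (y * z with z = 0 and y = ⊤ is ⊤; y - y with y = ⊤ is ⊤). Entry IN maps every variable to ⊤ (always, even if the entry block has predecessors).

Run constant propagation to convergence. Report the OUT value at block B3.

Converged values:
  B0:   IN=(all ⊤)   OUT=(all ⊤)
  B1:   IN=(all ⊤)   OUT={a:0; rest ⊤}
  B2:   IN={a:0; rest ⊤}   OUT={a:0, f:0; rest ⊤}
  B3:   IN={a:0, f:0; rest ⊤}   OUT={a:0, b:0, d:0, f:0; rest ⊤}
  B4:   IN={a:0, b:0, d:0, f:0; rest ⊤}   OUT={a:0, b:0, f:0; rest ⊤}
  B5:   IN={a:0, b:0, f:0; rest ⊤}   OUT={a:0, f:0; rest ⊤}
  B6:   IN={a:0; rest ⊤}   OUT={a:0; rest ⊤}

Merge at B3: IN[B3] = OUT[B2] = {a: 0, b: ⊤, c: ⊤, d: ⊤, e: ⊤, f: 0}
Applying B3's transfer function to that IN value gives OUT[B3] (row B3 above).

Answer: {a: 0, b: 0, c: ⊤, d: 0, e: ⊤, f: 0}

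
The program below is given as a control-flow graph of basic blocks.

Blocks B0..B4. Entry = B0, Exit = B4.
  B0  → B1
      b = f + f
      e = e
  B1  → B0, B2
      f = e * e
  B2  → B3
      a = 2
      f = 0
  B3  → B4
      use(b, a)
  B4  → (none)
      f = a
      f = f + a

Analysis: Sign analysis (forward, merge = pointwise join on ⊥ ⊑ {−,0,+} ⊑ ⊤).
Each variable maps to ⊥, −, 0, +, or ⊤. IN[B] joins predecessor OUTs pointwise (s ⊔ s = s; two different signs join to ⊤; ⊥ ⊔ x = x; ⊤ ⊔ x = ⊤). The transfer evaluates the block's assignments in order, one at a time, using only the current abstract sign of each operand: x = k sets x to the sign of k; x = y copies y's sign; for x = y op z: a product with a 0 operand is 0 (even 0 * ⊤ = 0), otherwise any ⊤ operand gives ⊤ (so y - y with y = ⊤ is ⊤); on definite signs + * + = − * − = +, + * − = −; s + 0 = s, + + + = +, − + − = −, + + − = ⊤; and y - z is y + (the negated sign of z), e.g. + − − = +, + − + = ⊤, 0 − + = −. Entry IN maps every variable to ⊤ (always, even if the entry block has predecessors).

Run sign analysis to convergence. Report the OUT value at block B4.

Answer: {a: +, b: ⊤, c: ⊤, d: ⊤, e: ⊤, f: +}

Working:
Converged values:
  B0: | IN=(all ⊤) | OUT=(all ⊤)
  B1: | IN=(all ⊤) | OUT=(all ⊤)
  B2: | IN=(all ⊤) | OUT={a:+, f:0; rest ⊤}
  B3: | IN={a:+, f:0; rest ⊤} | OUT={a:+, f:0; rest ⊤}
  B4: | IN={a:+, f:0; rest ⊤} | OUT={a:+, f:+; rest ⊤}

Merge at B4: IN[B4] = OUT[B3] = {a: +, b: ⊤, c: ⊤, d: ⊤, e: ⊤, f: 0}
Applying B4's transfer function to that IN value gives OUT[B4] (row B4 above).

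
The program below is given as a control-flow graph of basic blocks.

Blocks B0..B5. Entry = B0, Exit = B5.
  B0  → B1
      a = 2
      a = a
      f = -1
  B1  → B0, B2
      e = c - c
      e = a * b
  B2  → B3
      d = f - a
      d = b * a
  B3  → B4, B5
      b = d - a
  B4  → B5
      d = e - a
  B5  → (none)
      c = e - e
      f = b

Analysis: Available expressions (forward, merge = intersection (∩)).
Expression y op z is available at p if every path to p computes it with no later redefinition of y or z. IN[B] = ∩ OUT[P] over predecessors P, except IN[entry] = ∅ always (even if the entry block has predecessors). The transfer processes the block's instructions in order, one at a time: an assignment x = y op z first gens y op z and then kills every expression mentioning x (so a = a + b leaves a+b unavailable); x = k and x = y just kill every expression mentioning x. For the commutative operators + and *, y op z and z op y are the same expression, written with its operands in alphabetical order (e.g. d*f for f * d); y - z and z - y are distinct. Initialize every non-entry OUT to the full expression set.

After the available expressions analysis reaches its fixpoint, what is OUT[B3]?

Answer: {c-c, d-a, f-a}

Working:
Fixpoint table:
  B0:  IN={}  OUT={}
  B1:  IN={}  OUT={a*b, c-c}
  B2:  IN={a*b, c-c}  OUT={a*b, c-c, f-a}
  B3:  IN={a*b, c-c, f-a}  OUT={c-c, d-a, f-a}
  B4:  IN={c-c, d-a, f-a}  OUT={c-c, e-a, f-a}
  B5:  IN={c-c, f-a}  OUT={e-e}

Merge at B3: IN[B3] = OUT[B2] = {a*b, c-c, f-a}
Applying B3's transfer function to that IN value gives OUT[B3] (row B3 above).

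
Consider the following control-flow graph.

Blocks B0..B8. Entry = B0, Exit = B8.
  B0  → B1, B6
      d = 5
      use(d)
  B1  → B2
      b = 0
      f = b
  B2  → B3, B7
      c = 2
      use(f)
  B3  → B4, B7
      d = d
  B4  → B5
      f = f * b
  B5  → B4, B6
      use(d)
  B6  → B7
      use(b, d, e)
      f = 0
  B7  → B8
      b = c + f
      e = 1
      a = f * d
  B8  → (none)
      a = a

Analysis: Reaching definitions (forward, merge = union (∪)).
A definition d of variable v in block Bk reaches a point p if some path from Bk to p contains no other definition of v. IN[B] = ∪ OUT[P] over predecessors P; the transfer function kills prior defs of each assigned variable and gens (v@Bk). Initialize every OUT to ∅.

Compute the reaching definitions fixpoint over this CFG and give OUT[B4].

Answer: {b@B1, c@B2, d@B3, f@B4}

Derivation:
Per-block solution:
  B0:   IN={}   OUT={d@B0}
  B1:   IN={d@B0}   OUT={b@B1, d@B0, f@B1}
  B2:   IN={b@B1, d@B0, f@B1}   OUT={b@B1, c@B2, d@B0, f@B1}
  B3:   IN={b@B1, c@B2, d@B0, f@B1}   OUT={b@B1, c@B2, d@B3, f@B1}
  B4:   IN={b@B1, c@B2, d@B3, f@B1, f@B4}   OUT={b@B1, c@B2, d@B3, f@B4}
  B5:   IN={b@B1, c@B2, d@B3, f@B4}   OUT={b@B1, c@B2, d@B3, f@B4}
  B6:   IN={b@B1, c@B2, d@B0, d@B3, f@B4}   OUT={b@B1, c@B2, d@B0, d@B3, f@B6}
  B7:   IN={b@B1, c@B2, d@B0, d@B3, f@B1, f@B6}   OUT={a@B7, b@B7, c@B2, d@B0, d@B3, e@B7, f@B1, f@B6}
  B8:   IN={a@B7, b@B7, c@B2, d@B0, d@B3, e@B7, f@B1, f@B6}   OUT={a@B8, b@B7, c@B2, d@B0, d@B3, e@B7, f@B1, f@B6}

Merge at B4: IN[B4] = OUT[B3] ⊔ OUT[B5] = {b@B1, c@B2, d@B3, f@B1, f@B4}
Applying B4's transfer function to that IN value gives OUT[B4] (row B4 above).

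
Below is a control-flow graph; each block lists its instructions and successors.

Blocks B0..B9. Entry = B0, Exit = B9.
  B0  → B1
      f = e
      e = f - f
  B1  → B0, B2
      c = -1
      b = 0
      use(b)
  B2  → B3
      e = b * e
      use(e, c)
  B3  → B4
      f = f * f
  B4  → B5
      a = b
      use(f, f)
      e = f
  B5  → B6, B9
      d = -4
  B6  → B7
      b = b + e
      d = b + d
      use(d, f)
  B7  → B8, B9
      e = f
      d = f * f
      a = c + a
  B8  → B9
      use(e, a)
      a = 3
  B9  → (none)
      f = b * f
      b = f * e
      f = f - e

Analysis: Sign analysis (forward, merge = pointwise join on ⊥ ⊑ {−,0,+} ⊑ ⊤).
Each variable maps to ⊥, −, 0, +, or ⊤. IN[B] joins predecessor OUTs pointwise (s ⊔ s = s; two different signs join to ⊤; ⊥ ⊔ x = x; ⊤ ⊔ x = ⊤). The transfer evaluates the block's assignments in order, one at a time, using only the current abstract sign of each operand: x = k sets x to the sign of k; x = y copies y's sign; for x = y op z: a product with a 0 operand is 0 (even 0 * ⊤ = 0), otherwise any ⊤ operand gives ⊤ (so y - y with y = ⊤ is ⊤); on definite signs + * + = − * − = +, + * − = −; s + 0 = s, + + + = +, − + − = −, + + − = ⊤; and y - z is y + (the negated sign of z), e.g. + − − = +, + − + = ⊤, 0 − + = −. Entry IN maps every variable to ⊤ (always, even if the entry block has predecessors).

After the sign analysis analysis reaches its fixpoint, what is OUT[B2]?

Per-block solution:
  B0:  IN=(all ⊤)  OUT=(all ⊤)
  B1:  IN=(all ⊤)  OUT={b:0, c:-; rest ⊤}
  B2:  IN={b:0, c:-; rest ⊤}  OUT={b:0, c:-, e:0; rest ⊤}
  B3:  IN={b:0, c:-, e:0; rest ⊤}  OUT={b:0, c:-, e:0; rest ⊤}
  B4:  IN={b:0, c:-, e:0; rest ⊤}  OUT={a:0, b:0, c:-; rest ⊤}
  B5:  IN={a:0, b:0, c:-; rest ⊤}  OUT={a:0, b:0, c:-, d:-; rest ⊤}
  B6:  IN={a:0, b:0, c:-, d:-; rest ⊤}  OUT={a:0, c:-; rest ⊤}
  B7:  IN={a:0, c:-; rest ⊤}  OUT={a:-, c:-; rest ⊤}
  B8:  IN={a:-, c:-; rest ⊤}  OUT={a:+, c:-; rest ⊤}
  B9:  IN={c:-; rest ⊤}  OUT={c:-; rest ⊤}

Merge at B2: IN[B2] = OUT[B1] = {a: ⊤, b: 0, c: -, d: ⊤, e: ⊤, f: ⊤}
Applying B2's transfer function to that IN value gives OUT[B2] (row B2 above).

Answer: {a: ⊤, b: 0, c: -, d: ⊤, e: 0, f: ⊤}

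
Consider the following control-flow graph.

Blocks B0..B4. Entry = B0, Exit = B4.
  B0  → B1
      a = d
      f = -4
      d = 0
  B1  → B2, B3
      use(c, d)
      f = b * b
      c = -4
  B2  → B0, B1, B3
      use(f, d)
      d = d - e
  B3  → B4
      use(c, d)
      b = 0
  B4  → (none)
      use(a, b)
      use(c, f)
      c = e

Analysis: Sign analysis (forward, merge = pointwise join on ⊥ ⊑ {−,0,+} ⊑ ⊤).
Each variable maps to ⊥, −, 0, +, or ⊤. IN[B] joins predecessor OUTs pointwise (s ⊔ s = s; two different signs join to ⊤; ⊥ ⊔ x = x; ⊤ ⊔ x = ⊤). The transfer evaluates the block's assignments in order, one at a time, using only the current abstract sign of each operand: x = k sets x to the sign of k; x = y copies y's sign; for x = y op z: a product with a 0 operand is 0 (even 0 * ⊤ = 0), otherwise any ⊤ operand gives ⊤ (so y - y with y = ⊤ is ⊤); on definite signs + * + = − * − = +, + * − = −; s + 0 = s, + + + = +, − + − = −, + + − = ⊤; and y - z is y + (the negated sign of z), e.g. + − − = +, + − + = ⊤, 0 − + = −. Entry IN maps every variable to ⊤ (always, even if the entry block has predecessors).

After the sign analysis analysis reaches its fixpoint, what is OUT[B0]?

Per-block solution:
  B0:  IN=(all ⊤)  OUT={d:0, f:-; rest ⊤}
  B1:  IN=(all ⊤)  OUT={c:-; rest ⊤}
  B2:  IN={c:-; rest ⊤}  OUT={c:-; rest ⊤}
  B3:  IN={c:-; rest ⊤}  OUT={b:0, c:-; rest ⊤}
  B4:  IN={b:0, c:-; rest ⊤}  OUT={b:0; rest ⊤}

Merge at B0 (entry node, so the boundary value (all ⊤) is joined with the incoming edge(s)): IN[B0] = (all ⊤) ⊔ OUT[B2] = {a: ⊤, b: ⊤, c: ⊤, d: ⊤, e: ⊤, f: ⊤}
Applying B0's transfer function to that IN value gives OUT[B0] (row B0 above).

Answer: {a: ⊤, b: ⊤, c: ⊤, d: 0, e: ⊤, f: -}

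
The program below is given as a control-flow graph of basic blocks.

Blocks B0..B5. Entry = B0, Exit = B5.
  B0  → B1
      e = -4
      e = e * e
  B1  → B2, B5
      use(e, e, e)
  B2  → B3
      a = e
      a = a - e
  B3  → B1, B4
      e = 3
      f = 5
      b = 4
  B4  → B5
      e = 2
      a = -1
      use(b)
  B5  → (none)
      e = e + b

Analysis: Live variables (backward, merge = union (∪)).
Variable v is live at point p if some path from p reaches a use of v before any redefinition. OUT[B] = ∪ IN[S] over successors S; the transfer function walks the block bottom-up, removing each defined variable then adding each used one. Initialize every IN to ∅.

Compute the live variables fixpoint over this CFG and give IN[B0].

Answer: {b}

Trace:
Converged values:
  B0:  IN={b}  OUT={b, e}
  B1:  IN={b, e}  OUT={b, e}
  B2:  IN={e}  OUT={}
  B3:  IN={}  OUT={b, e}
  B4:  IN={b}  OUT={b, e}
  B5:  IN={b, e}  OUT={}

Merge at B0: OUT[B0] = IN[B1] = {b, e}
Applying B0's transfer function to that OUT value gives IN[B0] (row B0 above).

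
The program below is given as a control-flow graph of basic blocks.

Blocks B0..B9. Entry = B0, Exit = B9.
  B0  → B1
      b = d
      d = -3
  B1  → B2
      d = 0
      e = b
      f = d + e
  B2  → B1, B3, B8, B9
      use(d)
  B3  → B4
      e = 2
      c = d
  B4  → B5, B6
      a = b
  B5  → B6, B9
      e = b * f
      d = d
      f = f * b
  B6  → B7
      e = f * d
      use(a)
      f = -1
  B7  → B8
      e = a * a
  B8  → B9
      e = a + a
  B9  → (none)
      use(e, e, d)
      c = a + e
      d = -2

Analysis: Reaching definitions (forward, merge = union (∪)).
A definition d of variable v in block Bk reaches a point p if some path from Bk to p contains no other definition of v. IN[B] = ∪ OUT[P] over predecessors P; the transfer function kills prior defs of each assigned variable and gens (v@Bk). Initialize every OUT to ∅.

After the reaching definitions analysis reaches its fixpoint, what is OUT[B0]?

Converged values:
  B0:   IN={}   OUT={b@B0, d@B0}
  B1:   IN={b@B0, d@B0, d@B1, e@B1, f@B1}   OUT={b@B0, d@B1, e@B1, f@B1}
  B2:   IN={b@B0, d@B1, e@B1, f@B1}   OUT={b@B0, d@B1, e@B1, f@B1}
  B3:   IN={b@B0, d@B1, e@B1, f@B1}   OUT={b@B0, c@B3, d@B1, e@B3, f@B1}
  B4:   IN={b@B0, c@B3, d@B1, e@B3, f@B1}   OUT={a@B4, b@B0, c@B3, d@B1, e@B3, f@B1}
  B5:   IN={a@B4, b@B0, c@B3, d@B1, e@B3, f@B1}   OUT={a@B4, b@B0, c@B3, d@B5, e@B5, f@B5}
  B6:   IN={a@B4, b@B0, c@B3, d@B1, d@B5, e@B3, e@B5, f@B1, f@B5}   OUT={a@B4, b@B0, c@B3, d@B1, d@B5, e@B6, f@B6}
  B7:   IN={a@B4, b@B0, c@B3, d@B1, d@B5, e@B6, f@B6}   OUT={a@B4, b@B0, c@B3, d@B1, d@B5, e@B7, f@B6}
  B8:   IN={a@B4, b@B0, c@B3, d@B1, d@B5, e@B1, e@B7, f@B1, f@B6}   OUT={a@B4, b@B0, c@B3, d@B1, d@B5, e@B8, f@B1, f@B6}
  B9:   IN={a@B4, b@B0, c@B3, d@B1, d@B5, e@B1, e@B5, e@B8, f@B1, f@B5, f@B6}   OUT={a@B4, b@B0, c@B9, d@B9, e@B1, e@B5, e@B8, f@B1, f@B5, f@B6}

B0 is the boundary node: IN[B0] = {}
Applying B0's transfer function to that IN value gives OUT[B0] (row B0 above).

Answer: {b@B0, d@B0}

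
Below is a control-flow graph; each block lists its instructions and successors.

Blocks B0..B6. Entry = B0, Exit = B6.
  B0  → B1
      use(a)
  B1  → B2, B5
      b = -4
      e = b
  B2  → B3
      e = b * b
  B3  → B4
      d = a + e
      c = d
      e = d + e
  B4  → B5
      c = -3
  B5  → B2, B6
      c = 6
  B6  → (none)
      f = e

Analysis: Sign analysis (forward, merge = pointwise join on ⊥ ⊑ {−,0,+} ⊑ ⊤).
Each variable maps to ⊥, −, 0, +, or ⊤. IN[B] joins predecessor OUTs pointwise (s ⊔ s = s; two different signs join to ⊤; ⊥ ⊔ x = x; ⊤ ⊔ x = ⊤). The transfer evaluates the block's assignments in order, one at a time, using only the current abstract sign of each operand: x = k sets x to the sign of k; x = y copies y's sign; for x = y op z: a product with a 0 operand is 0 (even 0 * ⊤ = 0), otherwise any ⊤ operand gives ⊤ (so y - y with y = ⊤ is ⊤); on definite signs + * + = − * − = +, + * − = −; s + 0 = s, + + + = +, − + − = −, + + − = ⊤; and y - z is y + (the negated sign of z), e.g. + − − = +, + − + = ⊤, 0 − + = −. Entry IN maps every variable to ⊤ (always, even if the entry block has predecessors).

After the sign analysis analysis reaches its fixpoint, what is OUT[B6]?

Answer: {a: ⊤, b: -, c: +, d: ⊤, e: ⊤, f: ⊤}

Working:
Converged values:
  B0:   IN=(all ⊤)   OUT=(all ⊤)
  B1:   IN=(all ⊤)   OUT={b:-, e:-; rest ⊤}
  B2:   IN={b:-; rest ⊤}   OUT={b:-, e:+; rest ⊤}
  B3:   IN={b:-, e:+; rest ⊤}   OUT={b:-; rest ⊤}
  B4:   IN={b:-; rest ⊤}   OUT={b:-, c:-; rest ⊤}
  B5:   IN={b:-; rest ⊤}   OUT={b:-, c:+; rest ⊤}
  B6:   IN={b:-, c:+; rest ⊤}   OUT={b:-, c:+; rest ⊤}

Merge at B6: IN[B6] = OUT[B5] = {a: ⊤, b: -, c: +, d: ⊤, e: ⊤, f: ⊤}
Applying B6's transfer function to that IN value gives OUT[B6] (row B6 above).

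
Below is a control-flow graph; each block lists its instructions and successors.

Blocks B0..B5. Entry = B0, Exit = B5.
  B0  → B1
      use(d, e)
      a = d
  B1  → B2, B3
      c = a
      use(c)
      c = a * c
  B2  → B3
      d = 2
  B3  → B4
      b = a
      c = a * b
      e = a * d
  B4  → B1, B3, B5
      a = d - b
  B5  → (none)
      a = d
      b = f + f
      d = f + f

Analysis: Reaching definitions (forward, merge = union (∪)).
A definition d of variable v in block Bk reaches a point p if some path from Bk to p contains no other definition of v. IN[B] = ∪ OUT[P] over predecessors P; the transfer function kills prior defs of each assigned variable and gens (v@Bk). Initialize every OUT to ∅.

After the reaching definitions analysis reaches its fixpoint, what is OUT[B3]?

Answer: {a@B0, a@B4, b@B3, c@B3, d@B2, e@B3}

Trace:
Per-block solution:
  B0:   IN={}   OUT={a@B0}
  B1:   IN={a@B0, a@B4, b@B3, c@B3, d@B2, e@B3}   OUT={a@B0, a@B4, b@B3, c@B1, d@B2, e@B3}
  B2:   IN={a@B0, a@B4, b@B3, c@B1, d@B2, e@B3}   OUT={a@B0, a@B4, b@B3, c@B1, d@B2, e@B3}
  B3:   IN={a@B0, a@B4, b@B3, c@B1, c@B3, d@B2, e@B3}   OUT={a@B0, a@B4, b@B3, c@B3, d@B2, e@B3}
  B4:   IN={a@B0, a@B4, b@B3, c@B3, d@B2, e@B3}   OUT={a@B4, b@B3, c@B3, d@B2, e@B3}
  B5:   IN={a@B4, b@B3, c@B3, d@B2, e@B3}   OUT={a@B5, b@B5, c@B3, d@B5, e@B3}

Merge at B3: IN[B3] = OUT[B1] ⊔ OUT[B2] ⊔ OUT[B4] = {a@B0, a@B4, b@B3, c@B1, c@B3, d@B2, e@B3}
Applying B3's transfer function to that IN value gives OUT[B3] (row B3 above).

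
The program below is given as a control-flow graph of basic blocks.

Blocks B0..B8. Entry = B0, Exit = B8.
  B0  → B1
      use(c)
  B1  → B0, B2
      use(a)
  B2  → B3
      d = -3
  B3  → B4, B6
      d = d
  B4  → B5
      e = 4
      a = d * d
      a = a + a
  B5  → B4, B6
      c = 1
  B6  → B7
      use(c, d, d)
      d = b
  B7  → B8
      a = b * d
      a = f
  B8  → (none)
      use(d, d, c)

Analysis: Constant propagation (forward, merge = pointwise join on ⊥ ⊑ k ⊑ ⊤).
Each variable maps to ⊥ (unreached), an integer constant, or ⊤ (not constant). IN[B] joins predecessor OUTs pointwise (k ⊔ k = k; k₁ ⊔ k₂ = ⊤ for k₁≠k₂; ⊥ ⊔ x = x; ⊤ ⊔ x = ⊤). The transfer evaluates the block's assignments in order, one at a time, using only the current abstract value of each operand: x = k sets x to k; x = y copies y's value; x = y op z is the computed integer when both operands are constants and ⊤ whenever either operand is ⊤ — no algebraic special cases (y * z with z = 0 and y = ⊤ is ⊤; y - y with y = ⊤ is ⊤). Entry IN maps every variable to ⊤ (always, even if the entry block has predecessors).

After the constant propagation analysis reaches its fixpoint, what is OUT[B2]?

Fixpoint table:
  B0: | IN=(all ⊤) | OUT=(all ⊤)
  B1: | IN=(all ⊤) | OUT=(all ⊤)
  B2: | IN=(all ⊤) | OUT={d:-3; rest ⊤}
  B3: | IN={d:-3; rest ⊤} | OUT={d:-3; rest ⊤}
  B4: | IN={d:-3; rest ⊤} | OUT={a:18, d:-3, e:4; rest ⊤}
  B5: | IN={a:18, d:-3, e:4; rest ⊤} | OUT={a:18, c:1, d:-3, e:4; rest ⊤}
  B6: | IN={d:-3; rest ⊤} | OUT=(all ⊤)
  B7: | IN=(all ⊤) | OUT=(all ⊤)
  B8: | IN=(all ⊤) | OUT=(all ⊤)

Merge at B2: IN[B2] = OUT[B1] = {a: ⊤, b: ⊤, c: ⊤, d: ⊤, e: ⊤, f: ⊤}
Applying B2's transfer function to that IN value gives OUT[B2] (row B2 above).

Answer: {a: ⊤, b: ⊤, c: ⊤, d: -3, e: ⊤, f: ⊤}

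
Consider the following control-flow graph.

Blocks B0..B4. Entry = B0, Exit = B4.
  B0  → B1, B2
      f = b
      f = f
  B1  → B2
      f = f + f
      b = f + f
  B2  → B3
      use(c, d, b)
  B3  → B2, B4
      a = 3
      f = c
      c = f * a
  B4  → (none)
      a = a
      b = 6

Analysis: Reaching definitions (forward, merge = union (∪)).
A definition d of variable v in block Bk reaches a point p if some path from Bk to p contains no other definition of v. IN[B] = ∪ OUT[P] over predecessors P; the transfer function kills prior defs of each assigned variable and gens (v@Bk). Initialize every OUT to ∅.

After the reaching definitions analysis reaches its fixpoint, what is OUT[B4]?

Per-block solution:
  B0:  IN={}  OUT={f@B0}
  B1:  IN={f@B0}  OUT={b@B1, f@B1}
  B2:  IN={a@B3, b@B1, c@B3, f@B0, f@B1, f@B3}  OUT={a@B3, b@B1, c@B3, f@B0, f@B1, f@B3}
  B3:  IN={a@B3, b@B1, c@B3, f@B0, f@B1, f@B3}  OUT={a@B3, b@B1, c@B3, f@B3}
  B4:  IN={a@B3, b@B1, c@B3, f@B3}  OUT={a@B4, b@B4, c@B3, f@B3}

Merge at B4: IN[B4] = OUT[B3] = {a@B3, b@B1, c@B3, f@B3}
Applying B4's transfer function to that IN value gives OUT[B4] (row B4 above).

Answer: {a@B4, b@B4, c@B3, f@B3}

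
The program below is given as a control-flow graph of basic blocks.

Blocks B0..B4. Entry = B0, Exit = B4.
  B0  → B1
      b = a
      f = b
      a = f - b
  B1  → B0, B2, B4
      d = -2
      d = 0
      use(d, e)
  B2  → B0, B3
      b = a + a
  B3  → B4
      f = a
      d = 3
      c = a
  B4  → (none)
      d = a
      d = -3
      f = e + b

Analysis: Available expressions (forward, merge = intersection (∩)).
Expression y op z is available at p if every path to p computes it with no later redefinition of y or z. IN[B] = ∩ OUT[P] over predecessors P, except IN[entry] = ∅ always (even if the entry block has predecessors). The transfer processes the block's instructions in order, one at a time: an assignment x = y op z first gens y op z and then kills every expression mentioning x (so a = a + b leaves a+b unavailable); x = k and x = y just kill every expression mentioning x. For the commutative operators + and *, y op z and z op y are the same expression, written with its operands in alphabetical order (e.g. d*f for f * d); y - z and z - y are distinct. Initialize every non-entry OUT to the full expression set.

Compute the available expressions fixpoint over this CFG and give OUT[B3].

Answer: {a+a}

Derivation:
Per-block solution:
  B0:  IN={}  OUT={f-b}
  B1:  IN={f-b}  OUT={f-b}
  B2:  IN={f-b}  OUT={a+a}
  B3:  IN={a+a}  OUT={a+a}
  B4:  IN={}  OUT={b+e}

Merge at B3: IN[B3] = OUT[B2] = {a+a}
Applying B3's transfer function to that IN value gives OUT[B3] (row B3 above).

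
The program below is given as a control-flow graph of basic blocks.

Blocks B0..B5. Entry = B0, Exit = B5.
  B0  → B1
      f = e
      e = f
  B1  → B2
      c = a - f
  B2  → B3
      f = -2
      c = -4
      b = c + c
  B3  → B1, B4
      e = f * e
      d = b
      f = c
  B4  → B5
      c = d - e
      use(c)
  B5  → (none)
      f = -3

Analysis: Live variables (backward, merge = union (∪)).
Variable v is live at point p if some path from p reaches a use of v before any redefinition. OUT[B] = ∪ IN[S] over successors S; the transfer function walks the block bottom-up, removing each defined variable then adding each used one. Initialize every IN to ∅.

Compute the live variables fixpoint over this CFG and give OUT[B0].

Answer: {a, e, f}

Trace:
Per-block solution:
  B0:  IN={a, e}  OUT={a, e, f}
  B1:  IN={a, e, f}  OUT={a, e}
  B2:  IN={a, e}  OUT={a, b, c, e, f}
  B3:  IN={a, b, c, e, f}  OUT={a, d, e, f}
  B4:  IN={d, e}  OUT={}
  B5:  IN={}  OUT={}

Merge at B0: OUT[B0] = IN[B1] = {a, e, f}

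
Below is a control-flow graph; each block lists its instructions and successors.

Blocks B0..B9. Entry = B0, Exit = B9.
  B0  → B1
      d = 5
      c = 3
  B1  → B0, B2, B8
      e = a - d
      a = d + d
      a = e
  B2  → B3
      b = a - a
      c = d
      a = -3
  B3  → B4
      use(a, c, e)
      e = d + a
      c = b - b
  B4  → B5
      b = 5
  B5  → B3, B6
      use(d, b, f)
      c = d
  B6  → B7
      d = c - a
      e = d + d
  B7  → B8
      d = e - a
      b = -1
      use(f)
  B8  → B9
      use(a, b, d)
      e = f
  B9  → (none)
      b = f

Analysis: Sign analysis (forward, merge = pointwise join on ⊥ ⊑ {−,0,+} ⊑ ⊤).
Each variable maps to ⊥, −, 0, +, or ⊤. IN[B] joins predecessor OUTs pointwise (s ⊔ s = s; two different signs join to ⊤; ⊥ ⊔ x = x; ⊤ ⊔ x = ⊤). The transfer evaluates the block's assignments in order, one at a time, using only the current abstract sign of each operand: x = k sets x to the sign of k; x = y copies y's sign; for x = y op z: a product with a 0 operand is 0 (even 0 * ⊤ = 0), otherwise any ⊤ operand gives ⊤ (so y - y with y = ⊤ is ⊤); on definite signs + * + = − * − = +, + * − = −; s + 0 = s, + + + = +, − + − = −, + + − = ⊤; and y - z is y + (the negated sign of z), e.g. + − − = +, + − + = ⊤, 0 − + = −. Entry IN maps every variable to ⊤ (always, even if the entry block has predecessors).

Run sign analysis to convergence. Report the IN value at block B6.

Per-block solution:
  B0:   IN=(all ⊤)   OUT={c:+, d:+; rest ⊤}
  B1:   IN={c:+, d:+; rest ⊤}   OUT={c:+, d:+; rest ⊤}
  B2:   IN={c:+, d:+; rest ⊤}   OUT={a:-, c:+, d:+; rest ⊤}
  B3:   IN={a:-, c:+, d:+; rest ⊤}   OUT={a:-, d:+; rest ⊤}
  B4:   IN={a:-, d:+; rest ⊤}   OUT={a:-, b:+, d:+; rest ⊤}
  B5:   IN={a:-, b:+, d:+; rest ⊤}   OUT={a:-, b:+, c:+, d:+; rest ⊤}
  B6:   IN={a:-, b:+, c:+, d:+; rest ⊤}   OUT={a:-, b:+, c:+, d:+, e:+; rest ⊤}
  B7:   IN={a:-, b:+, c:+, d:+, e:+; rest ⊤}   OUT={a:-, b:-, c:+, d:+, e:+; rest ⊤}
  B8:   IN={c:+, d:+; rest ⊤}   OUT={c:+, d:+; rest ⊤}
  B9:   IN={c:+, d:+; rest ⊤}   OUT={c:+, d:+; rest ⊤}

Merge at B6: IN[B6] = OUT[B5] = {a: -, b: +, c: +, d: +, e: ⊤, f: ⊤}

Answer: {a: -, b: +, c: +, d: +, e: ⊤, f: ⊤}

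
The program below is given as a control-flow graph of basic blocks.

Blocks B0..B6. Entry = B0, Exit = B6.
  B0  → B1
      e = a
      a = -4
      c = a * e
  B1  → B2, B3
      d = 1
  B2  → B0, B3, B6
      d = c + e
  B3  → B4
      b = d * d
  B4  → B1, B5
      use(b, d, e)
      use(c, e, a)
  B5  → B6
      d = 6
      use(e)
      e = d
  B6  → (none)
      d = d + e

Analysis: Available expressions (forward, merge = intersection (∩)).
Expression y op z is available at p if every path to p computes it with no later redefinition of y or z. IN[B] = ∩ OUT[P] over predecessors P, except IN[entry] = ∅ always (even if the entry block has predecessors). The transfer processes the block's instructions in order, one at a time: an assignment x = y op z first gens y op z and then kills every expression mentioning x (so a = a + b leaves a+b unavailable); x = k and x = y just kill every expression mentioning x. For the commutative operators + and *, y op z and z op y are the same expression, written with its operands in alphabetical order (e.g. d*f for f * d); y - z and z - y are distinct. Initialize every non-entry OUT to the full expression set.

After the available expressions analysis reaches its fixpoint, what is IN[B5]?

Per-block solution:
  B0: | IN={} | OUT={a*e}
  B1: | IN={a*e} | OUT={a*e}
  B2: | IN={a*e} | OUT={a*e, c+e}
  B3: | IN={a*e} | OUT={a*e, d*d}
  B4: | IN={a*e, d*d} | OUT={a*e, d*d}
  B5: | IN={a*e, d*d} | OUT={}
  B6: | IN={} | OUT={}

Merge at B5: IN[B5] = OUT[B4] = {a*e, d*d}

Answer: {a*e, d*d}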